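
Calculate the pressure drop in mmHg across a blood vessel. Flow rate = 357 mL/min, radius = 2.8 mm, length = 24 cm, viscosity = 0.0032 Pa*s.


dP = 8*mu*L*Q / (pi*r^4)
Q = 357 mL/min = 5.95e-06 m^3/s
dP = 189.316 Pa = 189.316 / 133.322 mmHg = 1.42 mmHg


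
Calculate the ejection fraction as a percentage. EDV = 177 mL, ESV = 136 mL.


SV = EDV - ESV = 177 - 136 = 41 mL
EF = SV/EDV * 100 = 41/177 * 100
EF = 23.16%


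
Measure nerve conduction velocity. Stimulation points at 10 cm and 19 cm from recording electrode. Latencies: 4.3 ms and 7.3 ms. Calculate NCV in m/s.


Distance = (19 - 10) / 100 = 0.09 m
dt = (7.3 - 4.3) / 1000 = 0.003 s
NCV = dist / dt = 30 m/s


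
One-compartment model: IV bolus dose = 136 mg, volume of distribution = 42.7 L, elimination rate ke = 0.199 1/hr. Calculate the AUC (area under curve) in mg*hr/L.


C0 = Dose/Vd = 136/42.7 = 3.18501 mg/L
AUC = C0/ke = 3.18501/0.199
AUC = 16.01 mg*hr/L


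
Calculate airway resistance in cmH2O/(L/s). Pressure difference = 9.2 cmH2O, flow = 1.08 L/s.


R = dP / flow
R = 9.2 / 1.08
R = 8.519 cmH2O/(L/s)


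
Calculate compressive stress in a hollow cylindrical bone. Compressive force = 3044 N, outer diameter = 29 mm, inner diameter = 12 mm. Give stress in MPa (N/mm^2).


A = pi*(r_o^2 - r_i^2)
r_o = 14.5 mm, r_i = 6 mm
A = 547.423 mm^2
sigma = F/A = 3044 / 547.423
sigma = 5.561 MPa


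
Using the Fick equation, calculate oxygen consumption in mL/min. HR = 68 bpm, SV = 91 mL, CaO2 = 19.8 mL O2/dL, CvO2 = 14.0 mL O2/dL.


CO = HR*SV = 68*91/1000 = 6.188 L/min
a-v O2 diff = 19.8 - 14.0 = 5.8 mL/dL
VO2 = CO * (CaO2-CvO2) * 10 dL/L
VO2 = 6.188 * 5.8 * 10
VO2 = 358.9 mL/min


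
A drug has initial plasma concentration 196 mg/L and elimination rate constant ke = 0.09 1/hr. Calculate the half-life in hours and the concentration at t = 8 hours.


t_half = ln(2) / ke = 0.693147 / 0.09 = 7.702 hr
C(t) = C0 * exp(-ke*t) = 196 * exp(-0.09*8)
C(8) = 95.4 mg/L


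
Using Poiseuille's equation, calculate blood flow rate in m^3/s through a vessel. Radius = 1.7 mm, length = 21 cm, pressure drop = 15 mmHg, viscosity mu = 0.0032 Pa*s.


Q = pi*r^4*dP / (8*mu*L)
r = 0.0017 m, L = 0.21 m
dP = 15 mmHg = 1999.83 Pa
Q = 9.7607e-06 m^3/s


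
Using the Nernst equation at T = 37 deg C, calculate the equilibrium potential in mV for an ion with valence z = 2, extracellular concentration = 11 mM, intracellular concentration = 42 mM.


E = (RT/(zF)) * ln(C_out/C_in)
T = 37 + 273.15 = 310.15 K
E = (8.314 * 310.15 / (2 * 96485)) * ln(11/42)
E = -17.9 mV


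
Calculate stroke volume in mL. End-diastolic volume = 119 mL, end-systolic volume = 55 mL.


SV = EDV - ESV
SV = 119 - 55
SV = 64 mL


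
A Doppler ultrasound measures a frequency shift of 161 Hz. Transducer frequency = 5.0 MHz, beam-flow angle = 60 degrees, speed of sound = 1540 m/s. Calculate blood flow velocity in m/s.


v = fd * c / (2 * f0 * cos(theta))
v = 161 * 1540 / (2 * 5.0000e+06 * cos(60))
v = 0.04959 m/s


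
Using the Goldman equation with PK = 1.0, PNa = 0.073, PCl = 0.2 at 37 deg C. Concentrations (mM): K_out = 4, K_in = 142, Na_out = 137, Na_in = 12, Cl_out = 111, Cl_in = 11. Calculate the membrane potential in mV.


Vm = (RT/F)*ln((PK*Ko + PNa*Nao + PCl*Cli)/(PK*Ki + PNa*Nai + PCl*Clo))
Numer = 16.201, Denom = 165.076
Vm = -62.04 mV


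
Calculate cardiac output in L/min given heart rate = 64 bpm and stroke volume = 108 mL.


CO = HR * SV
CO = 64 * 108 / 1000
CO = 6.912 L/min


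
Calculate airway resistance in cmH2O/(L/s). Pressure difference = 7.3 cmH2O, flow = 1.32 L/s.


R = dP / flow
R = 7.3 / 1.32
R = 5.53 cmH2O/(L/s)


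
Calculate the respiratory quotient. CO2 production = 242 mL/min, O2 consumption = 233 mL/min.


RQ = VCO2 / VO2
RQ = 242 / 233
RQ = 1.039


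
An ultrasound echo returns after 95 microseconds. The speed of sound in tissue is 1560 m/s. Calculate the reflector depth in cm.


depth = c * t / 2
t = 95 us = 9.5000e-05 s
depth = 1560 * 9.5000e-05 / 2
depth = 0.0741 m = 7.41 cm


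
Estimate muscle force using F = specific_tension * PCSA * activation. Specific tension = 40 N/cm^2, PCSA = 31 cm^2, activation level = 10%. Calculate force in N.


F = sigma * PCSA * activation
F = 40 * 31 * 0.1
F = 124 N


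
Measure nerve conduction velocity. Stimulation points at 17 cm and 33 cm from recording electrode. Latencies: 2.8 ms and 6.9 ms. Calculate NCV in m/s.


Distance = (33 - 17) / 100 = 0.16 m
dt = (6.9 - 2.8) / 1000 = 0.0041 s
NCV = dist / dt = 39.02 m/s


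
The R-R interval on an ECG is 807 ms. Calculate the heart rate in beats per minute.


HR = 60 / RR_interval(s)
RR = 807 ms = 0.807 s
HR = 60 / 0.807 = 74.35 bpm


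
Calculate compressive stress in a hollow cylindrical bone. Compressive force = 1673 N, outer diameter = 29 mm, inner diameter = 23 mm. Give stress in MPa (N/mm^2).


A = pi*(r_o^2 - r_i^2)
r_o = 14.5 mm, r_i = 11.5 mm
A = 245.044 mm^2
sigma = F/A = 1673 / 245.044
sigma = 6.827 MPa


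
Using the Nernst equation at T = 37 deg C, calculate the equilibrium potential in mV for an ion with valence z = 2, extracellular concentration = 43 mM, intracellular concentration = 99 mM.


E = (RT/(zF)) * ln(C_out/C_in)
T = 37 + 273.15 = 310.15 K
E = (8.314 * 310.15 / (2 * 96485)) * ln(43/99)
E = -11.14 mV


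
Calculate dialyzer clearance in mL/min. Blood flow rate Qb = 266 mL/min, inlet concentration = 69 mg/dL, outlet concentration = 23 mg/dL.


K = Qb * (Cb_in - Cb_out) / Cb_in
K = 266 * (69 - 23) / 69
K = 177.3 mL/min


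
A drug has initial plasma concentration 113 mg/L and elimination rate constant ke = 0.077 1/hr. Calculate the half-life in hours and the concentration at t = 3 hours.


t_half = ln(2) / ke = 0.693147 / 0.077 = 9.002 hr
C(t) = C0 * exp(-ke*t) = 113 * exp(-0.077*3)
C(3) = 89.69 mg/L


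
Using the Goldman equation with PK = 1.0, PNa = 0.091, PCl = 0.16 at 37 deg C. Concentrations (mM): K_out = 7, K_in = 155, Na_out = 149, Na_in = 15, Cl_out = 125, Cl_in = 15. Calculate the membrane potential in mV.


Vm = (RT/F)*ln((PK*Ko + PNa*Nao + PCl*Cli)/(PK*Ki + PNa*Nai + PCl*Clo))
Numer = 22.959, Denom = 176.365
Vm = -54.49 mV


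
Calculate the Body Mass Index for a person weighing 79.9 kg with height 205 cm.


BMI = weight / height^2
height = 205 cm = 2.05 m
BMI = 79.9 / 2.05^2
BMI = 19.01 kg/m^2


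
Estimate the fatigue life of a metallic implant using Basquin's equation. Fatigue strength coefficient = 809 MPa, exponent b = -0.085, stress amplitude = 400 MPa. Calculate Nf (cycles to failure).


sigma_a = sigma_f' * (2Nf)^b
2Nf = (sigma_a/sigma_f')^(1/b)
2Nf = (400/809)^(1/-0.085)
2Nf = 3969.0685
Nf = 1985


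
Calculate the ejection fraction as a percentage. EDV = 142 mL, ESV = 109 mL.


SV = EDV - ESV = 142 - 109 = 33 mL
EF = SV/EDV * 100 = 33/142 * 100
EF = 23.24%


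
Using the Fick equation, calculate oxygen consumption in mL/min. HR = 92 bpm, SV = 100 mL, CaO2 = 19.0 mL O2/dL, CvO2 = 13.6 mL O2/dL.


CO = HR*SV = 92*100/1000 = 9.2 L/min
a-v O2 diff = 19.0 - 13.6 = 5.4 mL/dL
VO2 = CO * (CaO2-CvO2) * 10 dL/L
VO2 = 9.2 * 5.4 * 10
VO2 = 496.8 mL/min


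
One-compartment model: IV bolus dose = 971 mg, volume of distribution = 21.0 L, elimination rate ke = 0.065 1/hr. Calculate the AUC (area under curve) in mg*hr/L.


C0 = Dose/Vd = 971/21.0 = 46.2381 mg/L
AUC = C0/ke = 46.2381/0.065
AUC = 711.4 mg*hr/L


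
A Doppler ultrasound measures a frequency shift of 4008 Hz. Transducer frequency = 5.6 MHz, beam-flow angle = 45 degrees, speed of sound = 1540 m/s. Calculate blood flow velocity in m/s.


v = fd * c / (2 * f0 * cos(theta))
v = 4008 * 1540 / (2 * 5.6000e+06 * cos(45))
v = 0.7794 m/s


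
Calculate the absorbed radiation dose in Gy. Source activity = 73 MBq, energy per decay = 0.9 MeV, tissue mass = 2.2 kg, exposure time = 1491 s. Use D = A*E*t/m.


A = 73 MBq = 7.3000e+07 Bq
E = 0.9 MeV = 1.4418e-13 J
D = A*E*t/m = 7.3000e+07*1.4418e-13*1491/2.2
D = 0.007133 Gy


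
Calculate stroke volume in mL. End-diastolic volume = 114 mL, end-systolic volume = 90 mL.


SV = EDV - ESV
SV = 114 - 90
SV = 24 mL


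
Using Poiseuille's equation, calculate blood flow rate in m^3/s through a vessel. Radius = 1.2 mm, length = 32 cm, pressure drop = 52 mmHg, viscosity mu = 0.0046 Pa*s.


Q = pi*r^4*dP / (8*mu*L)
r = 0.0012 m, L = 0.32 m
dP = 52 mmHg = 6932.744 Pa
Q = 3.8351e-06 m^3/s


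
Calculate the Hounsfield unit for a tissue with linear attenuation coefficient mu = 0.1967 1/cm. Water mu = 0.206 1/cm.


HU = ((mu_tissue - mu_water) / mu_water) * 1000
HU = ((0.1967 - 0.206) / 0.206) * 1000
HU = -45.15


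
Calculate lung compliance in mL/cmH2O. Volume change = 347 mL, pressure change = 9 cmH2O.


C = dV / dP
C = 347 / 9
C = 38.56 mL/cmH2O


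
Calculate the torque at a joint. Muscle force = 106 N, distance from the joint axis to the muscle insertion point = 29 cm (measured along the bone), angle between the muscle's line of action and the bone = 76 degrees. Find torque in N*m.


Torque = F * d * sin(theta)   (moment arm = d*sin(theta))
d = 29 cm = 0.29 m
Torque = 106 * 0.29 * sin(76)
Torque = 29.83 N*m


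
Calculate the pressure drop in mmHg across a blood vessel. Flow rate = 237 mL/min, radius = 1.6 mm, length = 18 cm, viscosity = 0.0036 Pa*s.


dP = 8*mu*L*Q / (pi*r^4)
Q = 237 mL/min = 3.95e-06 m^3/s
dP = 994.563 Pa = 994.563 / 133.322 mmHg = 7.46 mmHg


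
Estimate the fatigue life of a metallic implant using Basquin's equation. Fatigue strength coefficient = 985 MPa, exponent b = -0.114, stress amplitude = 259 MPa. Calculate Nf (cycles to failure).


sigma_a = sigma_f' * (2Nf)^b
2Nf = (sigma_a/sigma_f')^(1/b)
2Nf = (259/985)^(1/-0.114)
2Nf = 122720.29
Nf = 6.136e+04


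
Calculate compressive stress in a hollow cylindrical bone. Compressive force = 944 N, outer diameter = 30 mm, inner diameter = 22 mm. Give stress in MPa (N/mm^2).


A = pi*(r_o^2 - r_i^2)
r_o = 15 mm, r_i = 11 mm
A = 326.726 mm^2
sigma = F/A = 944 / 326.726
sigma = 2.889 MPa


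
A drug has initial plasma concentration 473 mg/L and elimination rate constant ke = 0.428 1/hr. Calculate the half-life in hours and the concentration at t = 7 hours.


t_half = ln(2) / ke = 0.693147 / 0.428 = 1.62 hr
C(t) = C0 * exp(-ke*t) = 473 * exp(-0.428*7)
C(7) = 23.64 mg/L


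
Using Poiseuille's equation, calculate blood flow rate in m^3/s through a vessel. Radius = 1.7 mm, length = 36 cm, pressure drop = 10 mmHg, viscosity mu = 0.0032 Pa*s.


Q = pi*r^4*dP / (8*mu*L)
r = 0.0017 m, L = 0.36 m
dP = 10 mmHg = 1333.22 Pa
Q = 3.7958e-06 m^3/s


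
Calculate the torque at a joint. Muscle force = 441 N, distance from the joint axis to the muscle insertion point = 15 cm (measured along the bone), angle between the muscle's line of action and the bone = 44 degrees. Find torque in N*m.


Torque = F * d * sin(theta)   (moment arm = d*sin(theta))
d = 15 cm = 0.15 m
Torque = 441 * 0.15 * sin(44)
Torque = 45.95 N*m


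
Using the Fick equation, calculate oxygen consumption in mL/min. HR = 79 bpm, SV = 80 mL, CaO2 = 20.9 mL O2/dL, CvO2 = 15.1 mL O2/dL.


CO = HR*SV = 79*80/1000 = 6.32 L/min
a-v O2 diff = 20.9 - 15.1 = 5.8 mL/dL
VO2 = CO * (CaO2-CvO2) * 10 dL/L
VO2 = 6.32 * 5.8 * 10
VO2 = 366.6 mL/min


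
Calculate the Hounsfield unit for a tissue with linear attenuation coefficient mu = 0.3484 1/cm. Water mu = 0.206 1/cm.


HU = ((mu_tissue - mu_water) / mu_water) * 1000
HU = ((0.3484 - 0.206) / 0.206) * 1000
HU = 691.3


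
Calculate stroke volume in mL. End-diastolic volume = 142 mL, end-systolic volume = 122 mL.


SV = EDV - ESV
SV = 142 - 122
SV = 20 mL


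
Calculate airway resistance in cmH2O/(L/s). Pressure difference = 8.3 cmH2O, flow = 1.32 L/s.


R = dP / flow
R = 8.3 / 1.32
R = 6.288 cmH2O/(L/s)


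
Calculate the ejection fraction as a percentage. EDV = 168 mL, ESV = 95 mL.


SV = EDV - ESV = 168 - 95 = 73 mL
EF = SV/EDV * 100 = 73/168 * 100
EF = 43.45%


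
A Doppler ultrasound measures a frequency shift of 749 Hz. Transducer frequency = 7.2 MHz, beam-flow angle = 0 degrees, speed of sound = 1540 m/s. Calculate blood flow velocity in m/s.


v = fd * c / (2 * f0 * cos(theta))
v = 749 * 1540 / (2 * 7.2000e+06 * cos(0))
v = 0.0801 m/s


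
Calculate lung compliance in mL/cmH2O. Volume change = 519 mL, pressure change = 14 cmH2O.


C = dV / dP
C = 519 / 14
C = 37.07 mL/cmH2O


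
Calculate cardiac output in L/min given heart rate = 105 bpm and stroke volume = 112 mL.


CO = HR * SV
CO = 105 * 112 / 1000
CO = 11.76 L/min


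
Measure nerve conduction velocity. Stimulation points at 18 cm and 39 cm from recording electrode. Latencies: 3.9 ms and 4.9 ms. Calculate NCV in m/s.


Distance = (39 - 18) / 100 = 0.21 m
dt = (4.9 - 3.9) / 1000 = 0.001 s
NCV = dist / dt = 210 m/s


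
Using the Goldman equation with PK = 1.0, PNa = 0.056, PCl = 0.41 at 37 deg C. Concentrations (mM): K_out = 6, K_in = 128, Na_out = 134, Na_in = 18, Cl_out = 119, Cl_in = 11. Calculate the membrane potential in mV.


Vm = (RT/F)*ln((PK*Ko + PNa*Nao + PCl*Cli)/(PK*Ki + PNa*Nai + PCl*Clo))
Numer = 18.014, Denom = 177.798
Vm = -61.19 mV


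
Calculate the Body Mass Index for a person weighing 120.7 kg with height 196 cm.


BMI = weight / height^2
height = 196 cm = 1.96 m
BMI = 120.7 / 1.96^2
BMI = 31.42 kg/m^2


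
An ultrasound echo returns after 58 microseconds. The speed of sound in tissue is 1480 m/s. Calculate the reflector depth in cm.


depth = c * t / 2
t = 58 us = 5.8000e-05 s
depth = 1480 * 5.8000e-05 / 2
depth = 0.04292 m = 4.292 cm


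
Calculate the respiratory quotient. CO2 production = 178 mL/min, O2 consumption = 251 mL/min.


RQ = VCO2 / VO2
RQ = 178 / 251
RQ = 0.7092


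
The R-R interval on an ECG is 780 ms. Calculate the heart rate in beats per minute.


HR = 60 / RR_interval(s)
RR = 780 ms = 0.78 s
HR = 60 / 0.78 = 76.92 bpm


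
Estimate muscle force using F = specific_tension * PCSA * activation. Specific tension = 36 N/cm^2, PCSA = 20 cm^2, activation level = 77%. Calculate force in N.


F = sigma * PCSA * activation
F = 36 * 20 * 0.77
F = 554.4 N


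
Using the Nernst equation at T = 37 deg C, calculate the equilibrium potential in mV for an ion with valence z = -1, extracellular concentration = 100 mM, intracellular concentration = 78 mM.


E = (RT/(zF)) * ln(C_out/C_in)
T = 37 + 273.15 = 310.15 K
E = (8.314 * 310.15 / (-1 * 96485)) * ln(100/78)
E = -6.64 mV


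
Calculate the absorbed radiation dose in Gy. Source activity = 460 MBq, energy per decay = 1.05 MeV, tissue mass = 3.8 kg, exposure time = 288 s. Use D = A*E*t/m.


A = 460 MBq = 4.6000e+08 Bq
E = 1.05 MeV = 1.6821e-13 J
D = A*E*t/m = 4.6000e+08*1.6821e-13*288/3.8
D = 0.005864 Gy


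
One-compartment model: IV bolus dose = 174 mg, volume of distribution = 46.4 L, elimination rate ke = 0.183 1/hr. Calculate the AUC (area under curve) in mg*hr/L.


C0 = Dose/Vd = 174/46.4 = 3.75 mg/L
AUC = C0/ke = 3.75/0.183
AUC = 20.49 mg*hr/L


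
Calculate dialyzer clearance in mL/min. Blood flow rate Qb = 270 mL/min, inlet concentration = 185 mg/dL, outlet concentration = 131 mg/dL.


K = Qb * (Cb_in - Cb_out) / Cb_in
K = 270 * (185 - 131) / 185
K = 78.81 mL/min


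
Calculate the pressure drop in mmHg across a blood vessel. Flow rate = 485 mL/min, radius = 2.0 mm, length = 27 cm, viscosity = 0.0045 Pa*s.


dP = 8*mu*L*Q / (pi*r^4)
Q = 485 mL/min = 8.08333e-06 m^3/s
dP = 1563.1 Pa = 1563.1 / 133.322 mmHg = 11.72 mmHg


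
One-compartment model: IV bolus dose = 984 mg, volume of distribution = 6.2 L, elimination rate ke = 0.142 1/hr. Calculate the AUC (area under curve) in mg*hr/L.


C0 = Dose/Vd = 984/6.2 = 158.71 mg/L
AUC = C0/ke = 158.71/0.142
AUC = 1118 mg*hr/L


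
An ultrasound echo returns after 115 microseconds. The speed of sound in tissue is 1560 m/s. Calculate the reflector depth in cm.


depth = c * t / 2
t = 115 us = 1.1500e-04 s
depth = 1560 * 1.1500e-04 / 2
depth = 0.0897 m = 8.97 cm


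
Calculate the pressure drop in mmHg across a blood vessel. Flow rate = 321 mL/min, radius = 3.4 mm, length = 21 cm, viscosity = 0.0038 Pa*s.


dP = 8*mu*L*Q / (pi*r^4)
Q = 321 mL/min = 5.35e-06 m^3/s
dP = 81.3544 Pa = 81.3544 / 133.322 mmHg = 0.6102 mmHg


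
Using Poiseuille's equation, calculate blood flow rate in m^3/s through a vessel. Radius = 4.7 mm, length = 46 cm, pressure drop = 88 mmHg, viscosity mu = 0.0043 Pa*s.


Q = pi*r^4*dP / (8*mu*L)
r = 0.0047 m, L = 0.46 m
dP = 88 mmHg = 11732.336 Pa
Q = 0.001137 m^3/s


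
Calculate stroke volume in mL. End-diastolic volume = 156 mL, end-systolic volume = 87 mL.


SV = EDV - ESV
SV = 156 - 87
SV = 69 mL


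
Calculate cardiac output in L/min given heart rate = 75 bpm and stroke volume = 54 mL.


CO = HR * SV
CO = 75 * 54 / 1000
CO = 4.05 L/min


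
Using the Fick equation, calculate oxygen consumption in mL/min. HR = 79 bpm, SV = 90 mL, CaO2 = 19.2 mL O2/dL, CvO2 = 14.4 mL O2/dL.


CO = HR*SV = 79*90/1000 = 7.11 L/min
a-v O2 diff = 19.2 - 14.4 = 4.8 mL/dL
VO2 = CO * (CaO2-CvO2) * 10 dL/L
VO2 = 7.11 * 4.8 * 10
VO2 = 341.3 mL/min


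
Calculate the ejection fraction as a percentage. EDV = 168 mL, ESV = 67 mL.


SV = EDV - ESV = 168 - 67 = 101 mL
EF = SV/EDV * 100 = 101/168 * 100
EF = 60.12%


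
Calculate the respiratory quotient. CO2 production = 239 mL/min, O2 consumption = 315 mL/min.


RQ = VCO2 / VO2
RQ = 239 / 315
RQ = 0.7587


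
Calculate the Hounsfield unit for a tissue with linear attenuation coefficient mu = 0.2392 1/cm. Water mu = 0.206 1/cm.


HU = ((mu_tissue - mu_water) / mu_water) * 1000
HU = ((0.2392 - 0.206) / 0.206) * 1000
HU = 161.2


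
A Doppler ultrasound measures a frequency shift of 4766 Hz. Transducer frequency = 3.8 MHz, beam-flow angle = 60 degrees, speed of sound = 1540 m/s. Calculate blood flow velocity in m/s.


v = fd * c / (2 * f0 * cos(theta))
v = 4766 * 1540 / (2 * 3.8000e+06 * cos(60))
v = 1.931 m/s


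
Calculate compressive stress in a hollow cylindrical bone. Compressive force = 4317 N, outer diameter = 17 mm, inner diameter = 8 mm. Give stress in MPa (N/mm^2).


A = pi*(r_o^2 - r_i^2)
r_o = 8.5 mm, r_i = 4 mm
A = 176.715 mm^2
sigma = F/A = 4317 / 176.715
sigma = 24.43 MPa


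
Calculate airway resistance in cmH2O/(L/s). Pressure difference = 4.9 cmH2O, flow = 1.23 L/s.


R = dP / flow
R = 4.9 / 1.23
R = 3.984 cmH2O/(L/s)


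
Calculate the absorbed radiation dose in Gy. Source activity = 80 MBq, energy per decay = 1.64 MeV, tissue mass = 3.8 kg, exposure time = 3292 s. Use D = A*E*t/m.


A = 80 MBq = 8.0000e+07 Bq
E = 1.64 MeV = 2.62728e-13 J
D = A*E*t/m = 8.0000e+07*2.62728e-13*3292/3.8
D = 0.01821 Gy


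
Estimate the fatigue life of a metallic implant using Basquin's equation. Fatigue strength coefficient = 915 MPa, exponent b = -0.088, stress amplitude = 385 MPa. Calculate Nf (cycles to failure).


sigma_a = sigma_f' * (2Nf)^b
2Nf = (sigma_a/sigma_f')^(1/b)
2Nf = (385/915)^(1/-0.088)
2Nf = 18718.751
Nf = 9359


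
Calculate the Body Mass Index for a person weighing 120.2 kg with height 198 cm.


BMI = weight / height^2
height = 198 cm = 1.98 m
BMI = 120.2 / 1.98^2
BMI = 30.66 kg/m^2


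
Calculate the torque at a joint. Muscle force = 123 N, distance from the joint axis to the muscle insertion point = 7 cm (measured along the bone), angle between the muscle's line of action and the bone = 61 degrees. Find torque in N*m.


Torque = F * d * sin(theta)   (moment arm = d*sin(theta))
d = 7 cm = 0.07 m
Torque = 123 * 0.07 * sin(61)
Torque = 7.53 N*m


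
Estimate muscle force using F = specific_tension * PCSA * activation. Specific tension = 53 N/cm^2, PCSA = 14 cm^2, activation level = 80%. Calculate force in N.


F = sigma * PCSA * activation
F = 53 * 14 * 0.8
F = 593.6 N


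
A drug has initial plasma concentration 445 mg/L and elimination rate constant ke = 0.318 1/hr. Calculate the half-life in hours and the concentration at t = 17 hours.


t_half = ln(2) / ke = 0.693147 / 0.318 = 2.18 hr
C(t) = C0 * exp(-ke*t) = 445 * exp(-0.318*17)
C(17) = 1.998 mg/L


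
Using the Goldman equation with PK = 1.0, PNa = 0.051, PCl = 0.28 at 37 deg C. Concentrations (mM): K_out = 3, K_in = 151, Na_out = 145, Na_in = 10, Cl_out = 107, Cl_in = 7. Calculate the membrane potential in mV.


Vm = (RT/F)*ln((PK*Ko + PNa*Nao + PCl*Cli)/(PK*Ki + PNa*Nai + PCl*Clo))
Numer = 12.355, Denom = 181.47
Vm = -71.81 mV


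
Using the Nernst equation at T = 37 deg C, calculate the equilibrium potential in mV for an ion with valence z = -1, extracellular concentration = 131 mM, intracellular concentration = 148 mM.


E = (RT/(zF)) * ln(C_out/C_in)
T = 37 + 273.15 = 310.15 K
E = (8.314 * 310.15 / (-1 * 96485)) * ln(131/148)
E = 3.261 mV


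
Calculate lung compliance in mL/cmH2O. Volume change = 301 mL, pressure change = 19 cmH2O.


C = dV / dP
C = 301 / 19
C = 15.84 mL/cmH2O


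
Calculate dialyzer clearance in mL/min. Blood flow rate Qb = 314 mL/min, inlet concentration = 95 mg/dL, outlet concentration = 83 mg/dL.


K = Qb * (Cb_in - Cb_out) / Cb_in
K = 314 * (95 - 83) / 95
K = 39.66 mL/min


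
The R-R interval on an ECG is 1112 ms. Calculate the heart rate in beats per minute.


HR = 60 / RR_interval(s)
RR = 1112 ms = 1.112 s
HR = 60 / 1.112 = 53.96 bpm


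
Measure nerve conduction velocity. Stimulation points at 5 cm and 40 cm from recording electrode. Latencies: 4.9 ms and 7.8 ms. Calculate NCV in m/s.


Distance = (40 - 5) / 100 = 0.35 m
dt = (7.8 - 4.9) / 1000 = 0.0029 s
NCV = dist / dt = 120.7 m/s


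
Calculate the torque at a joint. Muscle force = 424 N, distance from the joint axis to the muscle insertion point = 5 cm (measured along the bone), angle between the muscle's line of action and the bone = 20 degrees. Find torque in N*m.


Torque = F * d * sin(theta)   (moment arm = d*sin(theta))
d = 5 cm = 0.05 m
Torque = 424 * 0.05 * sin(20)
Torque = 7.251 N*m


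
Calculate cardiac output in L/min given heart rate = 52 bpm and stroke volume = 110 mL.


CO = HR * SV
CO = 52 * 110 / 1000
CO = 5.72 L/min


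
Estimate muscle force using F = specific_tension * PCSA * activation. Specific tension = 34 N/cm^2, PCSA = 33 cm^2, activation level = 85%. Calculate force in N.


F = sigma * PCSA * activation
F = 34 * 33 * 0.85
F = 953.7 N


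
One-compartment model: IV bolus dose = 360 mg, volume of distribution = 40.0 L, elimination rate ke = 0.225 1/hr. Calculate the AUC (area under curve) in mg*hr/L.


C0 = Dose/Vd = 360/40.0 = 9 mg/L
AUC = C0/ke = 9/0.225
AUC = 40 mg*hr/L


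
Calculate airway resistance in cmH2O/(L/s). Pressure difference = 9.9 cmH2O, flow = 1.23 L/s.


R = dP / flow
R = 9.9 / 1.23
R = 8.049 cmH2O/(L/s)


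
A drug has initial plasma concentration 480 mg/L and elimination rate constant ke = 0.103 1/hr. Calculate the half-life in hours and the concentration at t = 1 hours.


t_half = ln(2) / ke = 0.693147 / 0.103 = 6.73 hr
C(t) = C0 * exp(-ke*t) = 480 * exp(-0.103*1)
C(1) = 433 mg/L


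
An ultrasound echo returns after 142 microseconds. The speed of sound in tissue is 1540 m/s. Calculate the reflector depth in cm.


depth = c * t / 2
t = 142 us = 1.4200e-04 s
depth = 1540 * 1.4200e-04 / 2
depth = 0.10934 m = 10.934 cm


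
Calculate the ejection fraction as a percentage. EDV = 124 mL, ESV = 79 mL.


SV = EDV - ESV = 124 - 79 = 45 mL
EF = SV/EDV * 100 = 45/124 * 100
EF = 36.29%


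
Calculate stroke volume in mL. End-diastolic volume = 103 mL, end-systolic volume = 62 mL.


SV = EDV - ESV
SV = 103 - 62
SV = 41 mL


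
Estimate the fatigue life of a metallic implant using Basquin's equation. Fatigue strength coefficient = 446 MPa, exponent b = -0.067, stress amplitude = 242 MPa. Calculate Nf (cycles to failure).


sigma_a = sigma_f' * (2Nf)^b
2Nf = (sigma_a/sigma_f')^(1/b)
2Nf = (242/446)^(1/-0.067)
2Nf = 9182.8503
Nf = 4591


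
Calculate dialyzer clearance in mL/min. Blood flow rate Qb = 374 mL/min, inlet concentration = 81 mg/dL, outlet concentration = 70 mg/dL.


K = Qb * (Cb_in - Cb_out) / Cb_in
K = 374 * (81 - 70) / 81
K = 50.79 mL/min


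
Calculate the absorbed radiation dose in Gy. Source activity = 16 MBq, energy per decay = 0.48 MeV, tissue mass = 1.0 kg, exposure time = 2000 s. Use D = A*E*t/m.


A = 16 MBq = 1.6000e+07 Bq
E = 0.48 MeV = 7.6896e-14 J
D = A*E*t/m = 1.6000e+07*7.6896e-14*2000/1.0
D = 0.002461 Gy


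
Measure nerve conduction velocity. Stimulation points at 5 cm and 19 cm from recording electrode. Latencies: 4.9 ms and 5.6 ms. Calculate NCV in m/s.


Distance = (19 - 5) / 100 = 0.14 m
dt = (5.6 - 4.9) / 1000 = 7.0000e-04 s
NCV = dist / dt = 200 m/s


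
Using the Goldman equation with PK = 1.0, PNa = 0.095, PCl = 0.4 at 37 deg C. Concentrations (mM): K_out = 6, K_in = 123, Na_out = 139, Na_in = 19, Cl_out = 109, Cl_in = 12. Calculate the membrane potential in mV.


Vm = (RT/F)*ln((PK*Ko + PNa*Nao + PCl*Cli)/(PK*Ki + PNa*Nai + PCl*Clo))
Numer = 24.005, Denom = 168.405
Vm = -52.06 mV


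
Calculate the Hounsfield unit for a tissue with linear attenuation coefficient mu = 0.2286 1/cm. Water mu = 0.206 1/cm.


HU = ((mu_tissue - mu_water) / mu_water) * 1000
HU = ((0.2286 - 0.206) / 0.206) * 1000
HU = 109.7


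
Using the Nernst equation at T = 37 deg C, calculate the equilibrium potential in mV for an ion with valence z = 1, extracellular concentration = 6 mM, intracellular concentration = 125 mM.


E = (RT/(zF)) * ln(C_out/C_in)
T = 37 + 273.15 = 310.15 K
E = (8.314 * 310.15 / (1 * 96485)) * ln(6/125)
E = -81.15 mV


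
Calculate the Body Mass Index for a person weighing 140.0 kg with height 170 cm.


BMI = weight / height^2
height = 170 cm = 1.7 m
BMI = 140.0 / 1.7^2
BMI = 48.44 kg/m^2


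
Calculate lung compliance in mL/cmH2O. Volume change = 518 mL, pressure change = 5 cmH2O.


C = dV / dP
C = 518 / 5
C = 103.6 mL/cmH2O


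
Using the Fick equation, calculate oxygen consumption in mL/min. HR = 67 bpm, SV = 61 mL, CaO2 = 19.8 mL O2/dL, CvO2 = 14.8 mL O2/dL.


CO = HR*SV = 67*61/1000 = 4.087 L/min
a-v O2 diff = 19.8 - 14.8 = 5 mL/dL
VO2 = CO * (CaO2-CvO2) * 10 dL/L
VO2 = 4.087 * 5 * 10
VO2 = 204.3 mL/min


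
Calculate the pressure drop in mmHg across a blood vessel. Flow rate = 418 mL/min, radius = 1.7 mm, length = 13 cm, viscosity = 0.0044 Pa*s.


dP = 8*mu*L*Q / (pi*r^4)
Q = 418 mL/min = 6.96667e-06 m^3/s
dP = 1214.97 Pa = 1214.97 / 133.322 mmHg = 9.113 mmHg


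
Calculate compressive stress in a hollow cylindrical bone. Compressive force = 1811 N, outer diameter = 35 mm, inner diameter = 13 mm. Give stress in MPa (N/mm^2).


A = pi*(r_o^2 - r_i^2)
r_o = 17.5 mm, r_i = 6.5 mm
A = 829.38 mm^2
sigma = F/A = 1811 / 829.38
sigma = 2.184 MPa


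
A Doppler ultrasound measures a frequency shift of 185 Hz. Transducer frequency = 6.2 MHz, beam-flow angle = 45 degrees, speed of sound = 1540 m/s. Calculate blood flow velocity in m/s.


v = fd * c / (2 * f0 * cos(theta))
v = 185 * 1540 / (2 * 6.2000e+06 * cos(45))
v = 0.03249 m/s


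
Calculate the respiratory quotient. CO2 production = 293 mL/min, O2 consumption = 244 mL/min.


RQ = VCO2 / VO2
RQ = 293 / 244
RQ = 1.201


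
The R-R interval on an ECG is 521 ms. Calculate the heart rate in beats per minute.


HR = 60 / RR_interval(s)
RR = 521 ms = 0.521 s
HR = 60 / 0.521 = 115.2 bpm


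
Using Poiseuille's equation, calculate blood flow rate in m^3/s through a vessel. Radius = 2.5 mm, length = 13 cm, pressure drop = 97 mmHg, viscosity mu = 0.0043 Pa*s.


Q = pi*r^4*dP / (8*mu*L)
r = 0.0025 m, L = 0.13 m
dP = 97 mmHg = 12932.234 Pa
Q = 3.5488e-04 m^3/s


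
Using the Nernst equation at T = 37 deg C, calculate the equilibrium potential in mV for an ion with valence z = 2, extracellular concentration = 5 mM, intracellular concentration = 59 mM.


E = (RT/(zF)) * ln(C_out/C_in)
T = 37 + 273.15 = 310.15 K
E = (8.314 * 310.15 / (2 * 96485)) * ln(5/59)
E = -32.98 mV


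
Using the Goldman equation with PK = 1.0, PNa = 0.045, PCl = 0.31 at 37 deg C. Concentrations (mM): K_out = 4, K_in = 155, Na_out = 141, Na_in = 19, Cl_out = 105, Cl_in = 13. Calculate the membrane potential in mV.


Vm = (RT/F)*ln((PK*Ko + PNa*Nao + PCl*Cli)/(PK*Ki + PNa*Nai + PCl*Clo))
Numer = 14.375, Denom = 188.405
Vm = -68.77 mV


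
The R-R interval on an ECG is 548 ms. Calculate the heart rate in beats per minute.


HR = 60 / RR_interval(s)
RR = 548 ms = 0.548 s
HR = 60 / 0.548 = 109.5 bpm


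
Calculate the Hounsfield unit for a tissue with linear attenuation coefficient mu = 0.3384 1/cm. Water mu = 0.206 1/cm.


HU = ((mu_tissue - mu_water) / mu_water) * 1000
HU = ((0.3384 - 0.206) / 0.206) * 1000
HU = 642.7


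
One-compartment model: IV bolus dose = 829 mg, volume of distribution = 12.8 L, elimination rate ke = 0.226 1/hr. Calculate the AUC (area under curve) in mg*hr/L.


C0 = Dose/Vd = 829/12.8 = 64.7656 mg/L
AUC = C0/ke = 64.7656/0.226
AUC = 286.6 mg*hr/L


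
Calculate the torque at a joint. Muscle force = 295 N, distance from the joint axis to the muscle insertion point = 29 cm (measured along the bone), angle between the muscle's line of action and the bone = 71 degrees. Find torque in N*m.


Torque = F * d * sin(theta)   (moment arm = d*sin(theta))
d = 29 cm = 0.29 m
Torque = 295 * 0.29 * sin(71)
Torque = 80.89 N*m


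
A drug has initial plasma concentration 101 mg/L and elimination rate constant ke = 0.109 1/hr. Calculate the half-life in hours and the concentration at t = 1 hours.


t_half = ln(2) / ke = 0.693147 / 0.109 = 6.359 hr
C(t) = C0 * exp(-ke*t) = 101 * exp(-0.109*1)
C(1) = 90.57 mg/L


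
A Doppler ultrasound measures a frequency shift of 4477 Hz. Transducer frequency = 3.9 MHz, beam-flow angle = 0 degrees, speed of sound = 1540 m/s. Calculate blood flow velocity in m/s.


v = fd * c / (2 * f0 * cos(theta))
v = 4477 * 1540 / (2 * 3.9000e+06 * cos(0))
v = 0.8839 m/s


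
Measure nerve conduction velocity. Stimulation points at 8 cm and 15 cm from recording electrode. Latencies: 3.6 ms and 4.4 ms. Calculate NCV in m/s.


Distance = (15 - 8) / 100 = 0.07 m
dt = (4.4 - 3.6) / 1000 = 8.0000e-04 s
NCV = dist / dt = 87.5 m/s


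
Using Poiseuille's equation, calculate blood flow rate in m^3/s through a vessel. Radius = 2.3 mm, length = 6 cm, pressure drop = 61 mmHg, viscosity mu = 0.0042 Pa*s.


Q = pi*r^4*dP / (8*mu*L)
r = 0.0023 m, L = 0.06 m
dP = 61 mmHg = 8132.642 Pa
Q = 3.5465e-04 m^3/s


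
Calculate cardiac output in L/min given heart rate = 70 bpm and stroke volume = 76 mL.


CO = HR * SV
CO = 70 * 76 / 1000
CO = 5.32 L/min


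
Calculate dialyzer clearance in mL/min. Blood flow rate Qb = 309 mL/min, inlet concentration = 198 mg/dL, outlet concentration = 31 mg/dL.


K = Qb * (Cb_in - Cb_out) / Cb_in
K = 309 * (198 - 31) / 198
K = 260.6 mL/min


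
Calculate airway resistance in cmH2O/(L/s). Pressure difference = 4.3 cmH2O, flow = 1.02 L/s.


R = dP / flow
R = 4.3 / 1.02
R = 4.216 cmH2O/(L/s)


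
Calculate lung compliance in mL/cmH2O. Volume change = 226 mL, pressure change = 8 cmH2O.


C = dV / dP
C = 226 / 8
C = 28.25 mL/cmH2O


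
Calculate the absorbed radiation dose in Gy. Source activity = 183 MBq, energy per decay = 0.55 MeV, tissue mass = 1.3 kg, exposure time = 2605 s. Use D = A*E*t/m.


A = 183 MBq = 1.8300e+08 Bq
E = 0.55 MeV = 8.811e-14 J
D = A*E*t/m = 1.8300e+08*8.811e-14*2605/1.3
D = 0.03231 Gy


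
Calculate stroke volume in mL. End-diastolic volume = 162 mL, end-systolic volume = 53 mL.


SV = EDV - ESV
SV = 162 - 53
SV = 109 mL


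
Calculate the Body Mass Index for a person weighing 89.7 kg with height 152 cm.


BMI = weight / height^2
height = 152 cm = 1.52 m
BMI = 89.7 / 1.52^2
BMI = 38.82 kg/m^2


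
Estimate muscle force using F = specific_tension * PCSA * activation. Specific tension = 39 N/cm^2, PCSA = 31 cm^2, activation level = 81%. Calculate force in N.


F = sigma * PCSA * activation
F = 39 * 31 * 0.81
F = 979.3 N


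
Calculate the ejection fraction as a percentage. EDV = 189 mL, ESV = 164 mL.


SV = EDV - ESV = 189 - 164 = 25 mL
EF = SV/EDV * 100 = 25/189 * 100
EF = 13.23%


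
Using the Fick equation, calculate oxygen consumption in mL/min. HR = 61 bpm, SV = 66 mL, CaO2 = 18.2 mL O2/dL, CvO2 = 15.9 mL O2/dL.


CO = HR*SV = 61*66/1000 = 4.026 L/min
a-v O2 diff = 18.2 - 15.9 = 2.3 mL/dL
VO2 = CO * (CaO2-CvO2) * 10 dL/L
VO2 = 4.026 * 2.3 * 10
VO2 = 92.6 mL/min


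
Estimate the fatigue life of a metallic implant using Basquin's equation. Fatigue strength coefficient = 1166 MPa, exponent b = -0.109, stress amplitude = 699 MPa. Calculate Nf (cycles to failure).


sigma_a = sigma_f' * (2Nf)^b
2Nf = (sigma_a/sigma_f')^(1/b)
2Nf = (699/1166)^(1/-0.109)
2Nf = 109.3272
Nf = 54.66


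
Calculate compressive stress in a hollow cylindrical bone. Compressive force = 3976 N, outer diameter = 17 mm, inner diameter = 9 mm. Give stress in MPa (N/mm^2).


A = pi*(r_o^2 - r_i^2)
r_o = 8.5 mm, r_i = 4.5 mm
A = 163.363 mm^2
sigma = F/A = 3976 / 163.363
sigma = 24.34 MPa


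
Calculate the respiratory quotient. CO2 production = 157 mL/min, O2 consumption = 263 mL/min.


RQ = VCO2 / VO2
RQ = 157 / 263
RQ = 0.597


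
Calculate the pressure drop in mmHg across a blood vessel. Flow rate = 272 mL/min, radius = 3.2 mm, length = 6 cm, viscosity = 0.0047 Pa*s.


dP = 8*mu*L*Q / (pi*r^4)
Q = 272 mL/min = 4.53333e-06 m^3/s
dP = 31.0461 Pa = 31.0461 / 133.322 mmHg = 0.2329 mmHg


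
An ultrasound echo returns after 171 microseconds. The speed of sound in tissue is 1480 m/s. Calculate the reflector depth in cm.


depth = c * t / 2
t = 171 us = 1.7100e-04 s
depth = 1480 * 1.7100e-04 / 2
depth = 0.12654 m = 12.654 cm


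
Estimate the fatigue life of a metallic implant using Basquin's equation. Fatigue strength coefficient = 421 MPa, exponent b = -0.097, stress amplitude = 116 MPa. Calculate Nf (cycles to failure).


sigma_a = sigma_f' * (2Nf)^b
2Nf = (sigma_a/sigma_f')^(1/b)
2Nf = (116/421)^(1/-0.097)
2Nf = 590721.18
Nf = 2.954e+05


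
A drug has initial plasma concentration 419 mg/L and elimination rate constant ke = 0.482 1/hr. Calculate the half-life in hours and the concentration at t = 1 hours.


t_half = ln(2) / ke = 0.693147 / 0.482 = 1.438 hr
C(t) = C0 * exp(-ke*t) = 419 * exp(-0.482*1)
C(1) = 258.8 mg/L


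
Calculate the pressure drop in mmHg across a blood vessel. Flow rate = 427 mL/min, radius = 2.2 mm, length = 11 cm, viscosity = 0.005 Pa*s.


dP = 8*mu*L*Q / (pi*r^4)
Q = 427 mL/min = 7.11667e-06 m^3/s
dP = 425.49 Pa = 425.49 / 133.322 mmHg = 3.191 mmHg


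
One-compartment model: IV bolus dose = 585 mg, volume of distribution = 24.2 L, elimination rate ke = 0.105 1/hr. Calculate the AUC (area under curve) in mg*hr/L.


C0 = Dose/Vd = 585/24.2 = 24.1736 mg/L
AUC = C0/ke = 24.1736/0.105
AUC = 230.2 mg*hr/L


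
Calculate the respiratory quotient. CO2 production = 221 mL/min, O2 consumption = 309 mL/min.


RQ = VCO2 / VO2
RQ = 221 / 309
RQ = 0.7152


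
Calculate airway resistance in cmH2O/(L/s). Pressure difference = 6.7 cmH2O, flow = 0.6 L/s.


R = dP / flow
R = 6.7 / 0.6
R = 11.17 cmH2O/(L/s)


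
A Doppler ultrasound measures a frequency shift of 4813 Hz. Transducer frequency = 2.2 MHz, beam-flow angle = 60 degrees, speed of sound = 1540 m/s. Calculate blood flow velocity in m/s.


v = fd * c / (2 * f0 * cos(theta))
v = 4813 * 1540 / (2 * 2.2000e+06 * cos(60))
v = 3.369 m/s


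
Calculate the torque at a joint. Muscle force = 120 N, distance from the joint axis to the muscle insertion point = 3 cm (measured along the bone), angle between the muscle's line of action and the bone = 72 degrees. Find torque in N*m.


Torque = F * d * sin(theta)   (moment arm = d*sin(theta))
d = 3 cm = 0.03 m
Torque = 120 * 0.03 * sin(72)
Torque = 3.424 N*m


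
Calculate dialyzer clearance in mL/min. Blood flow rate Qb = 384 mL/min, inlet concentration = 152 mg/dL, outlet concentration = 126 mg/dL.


K = Qb * (Cb_in - Cb_out) / Cb_in
K = 384 * (152 - 126) / 152
K = 65.68 mL/min


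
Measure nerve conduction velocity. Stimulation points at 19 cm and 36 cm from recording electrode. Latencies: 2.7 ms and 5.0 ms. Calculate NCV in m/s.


Distance = (36 - 19) / 100 = 0.17 m
dt = (5.0 - 2.7) / 1000 = 0.0023 s
NCV = dist / dt = 73.91 m/s


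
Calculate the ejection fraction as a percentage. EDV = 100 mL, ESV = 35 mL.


SV = EDV - ESV = 100 - 35 = 65 mL
EF = SV/EDV * 100 = 65/100 * 100
EF = 65%


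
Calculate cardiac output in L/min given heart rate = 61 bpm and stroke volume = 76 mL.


CO = HR * SV
CO = 61 * 76 / 1000
CO = 4.636 L/min


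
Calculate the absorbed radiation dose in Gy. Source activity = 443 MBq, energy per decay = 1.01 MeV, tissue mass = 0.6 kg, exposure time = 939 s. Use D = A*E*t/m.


A = 443 MBq = 4.4300e+08 Bq
E = 1.01 MeV = 1.61802e-13 J
D = A*E*t/m = 4.4300e+08*1.61802e-13*939/0.6
D = 0.1122 Gy


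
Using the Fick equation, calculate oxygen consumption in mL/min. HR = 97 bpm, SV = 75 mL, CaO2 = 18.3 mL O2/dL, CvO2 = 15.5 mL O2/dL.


CO = HR*SV = 97*75/1000 = 7.275 L/min
a-v O2 diff = 18.3 - 15.5 = 2.8 mL/dL
VO2 = CO * (CaO2-CvO2) * 10 dL/L
VO2 = 7.275 * 2.8 * 10
VO2 = 203.7 mL/min


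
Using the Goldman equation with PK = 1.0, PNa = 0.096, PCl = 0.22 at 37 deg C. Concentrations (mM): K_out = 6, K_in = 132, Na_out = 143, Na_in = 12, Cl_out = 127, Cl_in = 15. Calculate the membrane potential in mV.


Vm = (RT/F)*ln((PK*Ko + PNa*Nao + PCl*Cli)/(PK*Ki + PNa*Nai + PCl*Clo))
Numer = 23.028, Denom = 161.092
Vm = -51.99 mV


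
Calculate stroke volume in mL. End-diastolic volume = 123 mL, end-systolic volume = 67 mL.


SV = EDV - ESV
SV = 123 - 67
SV = 56 mL


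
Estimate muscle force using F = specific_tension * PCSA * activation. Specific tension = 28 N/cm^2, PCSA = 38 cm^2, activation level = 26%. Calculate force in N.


F = sigma * PCSA * activation
F = 28 * 38 * 0.26
F = 276.6 N


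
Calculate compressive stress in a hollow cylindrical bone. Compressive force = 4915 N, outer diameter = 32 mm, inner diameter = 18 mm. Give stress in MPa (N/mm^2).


A = pi*(r_o^2 - r_i^2)
r_o = 16 mm, r_i = 9 mm
A = 549.779 mm^2
sigma = F/A = 4915 / 549.779
sigma = 8.94 MPa


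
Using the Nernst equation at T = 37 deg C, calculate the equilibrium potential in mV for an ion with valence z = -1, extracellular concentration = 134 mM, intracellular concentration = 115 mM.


E = (RT/(zF)) * ln(C_out/C_in)
T = 37 + 273.15 = 310.15 K
E = (8.314 * 310.15 / (-1 * 96485)) * ln(134/115)
E = -4.086 mV


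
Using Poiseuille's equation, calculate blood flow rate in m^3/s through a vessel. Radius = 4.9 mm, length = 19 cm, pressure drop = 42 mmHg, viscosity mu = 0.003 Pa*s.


Q = pi*r^4*dP / (8*mu*L)
r = 0.0049 m, L = 0.19 m
dP = 42 mmHg = 5599.524 Pa
Q = 0.002224 m^3/s


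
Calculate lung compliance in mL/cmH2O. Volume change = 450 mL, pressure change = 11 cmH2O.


C = dV / dP
C = 450 / 11
C = 40.91 mL/cmH2O


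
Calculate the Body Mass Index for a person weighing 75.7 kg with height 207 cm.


BMI = weight / height^2
height = 207 cm = 2.07 m
BMI = 75.7 / 2.07^2
BMI = 17.67 kg/m^2


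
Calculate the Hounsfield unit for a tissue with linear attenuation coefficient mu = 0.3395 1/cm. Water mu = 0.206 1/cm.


HU = ((mu_tissue - mu_water) / mu_water) * 1000
HU = ((0.3395 - 0.206) / 0.206) * 1000
HU = 648.1


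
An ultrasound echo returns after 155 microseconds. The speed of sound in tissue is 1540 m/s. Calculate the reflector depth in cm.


depth = c * t / 2
t = 155 us = 1.5500e-04 s
depth = 1540 * 1.5500e-04 / 2
depth = 0.11935 m = 11.935 cm
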